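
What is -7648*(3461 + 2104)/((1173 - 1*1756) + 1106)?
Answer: -42561120/523 ≈ -81379.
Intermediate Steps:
-7648*(3461 + 2104)/((1173 - 1*1756) + 1106) = -7648*5565/((1173 - 1756) + 1106) = -7648*5565/(-583 + 1106) = -7648/(523*(1/5565)) = -7648/523/5565 = -7648*5565/523 = -42561120/523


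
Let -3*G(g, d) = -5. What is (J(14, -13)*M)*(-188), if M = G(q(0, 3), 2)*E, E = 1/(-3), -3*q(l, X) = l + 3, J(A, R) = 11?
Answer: 10340/9 ≈ 1148.9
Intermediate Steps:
q(l, X) = -1 - l/3 (q(l, X) = -(l + 3)/3 = -(3 + l)/3 = -1 - l/3)
G(g, d) = 5/3 (G(g, d) = -1/3*(-5) = 5/3)
E = -1/3 (E = 1*(-1/3) = -1/3 ≈ -0.33333)
M = -5/9 (M = (5/3)*(-1/3) = -5/9 ≈ -0.55556)
(J(14, -13)*M)*(-188) = (11*(-5/9))*(-188) = -55/9*(-188) = 10340/9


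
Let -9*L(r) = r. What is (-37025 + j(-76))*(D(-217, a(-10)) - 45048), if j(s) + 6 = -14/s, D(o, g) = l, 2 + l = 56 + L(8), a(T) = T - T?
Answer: 94973254189/57 ≈ 1.6662e+9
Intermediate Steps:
a(T) = 0
L(r) = -r/9
l = 478/9 (l = -2 + (56 - 1/9*8) = -2 + (56 - 8/9) = -2 + 496/9 = 478/9 ≈ 53.111)
D(o, g) = 478/9
j(s) = -6 - 14/s
(-37025 + j(-76))*(D(-217, a(-10)) - 45048) = (-37025 + (-6 - 14/(-76)))*(478/9 - 45048) = (-37025 + (-6 - 14*(-1/76)))*(-404954/9) = (-37025 + (-6 + 7/38))*(-404954/9) = (-37025 - 221/38)*(-404954/9) = -1407171/38*(-404954/9) = 94973254189/57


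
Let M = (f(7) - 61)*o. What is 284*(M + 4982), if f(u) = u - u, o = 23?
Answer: 1016436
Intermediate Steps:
f(u) = 0
M = -1403 (M = (0 - 61)*23 = -61*23 = -1403)
284*(M + 4982) = 284*(-1403 + 4982) = 284*3579 = 1016436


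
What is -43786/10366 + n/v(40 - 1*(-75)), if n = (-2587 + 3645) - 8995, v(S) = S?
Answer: -43655166/596045 ≈ -73.241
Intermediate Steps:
n = -7937 (n = 1058 - 8995 = -7937)
-43786/10366 + n/v(40 - 1*(-75)) = -43786/10366 - 7937/(40 - 1*(-75)) = -43786*1/10366 - 7937/(40 + 75) = -21893/5183 - 7937/115 = -43655166/596045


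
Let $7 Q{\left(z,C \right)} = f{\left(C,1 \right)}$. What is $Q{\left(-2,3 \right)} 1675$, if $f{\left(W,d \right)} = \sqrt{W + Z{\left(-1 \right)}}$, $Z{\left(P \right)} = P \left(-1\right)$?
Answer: $\frac{3350}{7} \approx 478.57$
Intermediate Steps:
$Z{\left(P \right)} = - P$
$f{\left(W,d \right)} = \sqrt{1 + W}$ ($f{\left(W,d \right)} = \sqrt{W - -1} = \sqrt{W + 1} = \sqrt{1 + W}$)
$Q{\left(z,C \right)} = \frac{\sqrt{1 + C}}{7}$
$Q{\left(-2,3 \right)} 1675 = \frac{\sqrt{1 + 3}}{7} \cdot 1675 = \frac{\sqrt{4}}{7} \cdot 1675 = \frac{1}{7} \cdot 2 \cdot 1675 = \frac{2}{7} \cdot 1675 = \frac{3350}{7}$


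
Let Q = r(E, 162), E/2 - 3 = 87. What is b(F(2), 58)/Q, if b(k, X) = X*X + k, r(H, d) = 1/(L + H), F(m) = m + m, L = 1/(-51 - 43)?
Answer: 28491596/47 ≈ 6.0620e+5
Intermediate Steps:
E = 180 (E = 6 + 2*87 = 6 + 174 = 180)
L = -1/94 (L = 1/(-94) = -1/94 ≈ -0.010638)
F(m) = 2*m
r(H, d) = 1/(-1/94 + H)
b(k, X) = k + X² (b(k, X) = X² + k = k + X²)
Q = 94/16919 (Q = 94/(-1 + 94*180) = 94/(-1 + 16920) = 94/16919 ≈ 0.0055559)
b(F(2), 58)/Q = (2*2 + 58²)/(94/16919) = (4 + 3364)*(16919/94) = 3368*(16919/94) = 28491596/47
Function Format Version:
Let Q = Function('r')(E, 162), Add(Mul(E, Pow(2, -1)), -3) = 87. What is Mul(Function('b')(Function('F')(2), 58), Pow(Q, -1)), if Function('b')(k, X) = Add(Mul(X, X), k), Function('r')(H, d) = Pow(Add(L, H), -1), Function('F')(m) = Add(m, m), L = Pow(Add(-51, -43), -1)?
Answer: Rational(28491596, 47) ≈ 6.0620e+5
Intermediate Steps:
E = 180 (E = Add(6, Mul(2, 87)) = Add(6, 174) = 180)
L = Rational(-1, 94) (L = Pow(-94, -1) = Rational(-1, 94) ≈ -0.010638)
Function('F')(m) = Mul(2, m)
Function('r')(H, d) = Pow(Add(Rational(-1, 94), H), -1)
Function('b')(k, X) = Add(k, Pow(X, 2)) (Function('b')(k, X) = Add(Pow(X, 2), k) = Add(k, Pow(X, 2)))
Q = Rational(94, 16919) (Q = Mul(94, Pow(Add(-1, Mul(94, 180)), -1)) = Mul(94, Pow(Add(-1, 16920), -1)) = Mul(94, Pow(16919, -1)) = Mul(94, Rational(1, 16919)) = Rational(94, 16919) ≈ 0.0055559)
Mul(Function('b')(Function('F')(2), 58), Pow(Q, -1)) = Mul(Add(Mul(2, 2), Pow(58, 2)), Pow(Rational(94, 16919), -1)) = Mul(Add(4, 3364), Rational(16919, 94)) = Mul(3368, Rational(16919, 94)) = Rational(28491596, 47)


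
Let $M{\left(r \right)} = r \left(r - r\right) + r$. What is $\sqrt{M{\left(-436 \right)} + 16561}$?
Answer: $5 \sqrt{645} \approx 126.98$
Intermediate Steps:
$M{\left(r \right)} = r$ ($M{\left(r \right)} = r 0 + r = 0 + r = r$)
$\sqrt{M{\left(-436 \right)} + 16561} = \sqrt{-436 + 16561} = \sqrt{16125} = 5 \sqrt{645}$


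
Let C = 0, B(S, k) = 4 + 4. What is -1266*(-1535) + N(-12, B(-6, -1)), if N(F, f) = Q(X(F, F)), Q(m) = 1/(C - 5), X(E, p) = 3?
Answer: 9716549/5 ≈ 1.9433e+6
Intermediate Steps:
B(S, k) = 8
Q(m) = -1/5 (Q(m) = 1/(0 - 5) = 1/(-5) = -1/5)
N(F, f) = -1/5
-1266*(-1535) + N(-12, B(-6, -1)) = -1266*(-1535) - 1/5 = 1943310 - 1/5 = 9716549/5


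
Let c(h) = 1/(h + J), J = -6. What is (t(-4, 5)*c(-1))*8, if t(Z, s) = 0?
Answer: 0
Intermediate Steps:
c(h) = 1/(-6 + h) (c(h) = 1/(h - 6) = 1/(-6 + h))
(t(-4, 5)*c(-1))*8 = (0/(-6 - 1))*8 = (0/(-7))*8 = (0*(-1/7))*8 = 0*8 = 0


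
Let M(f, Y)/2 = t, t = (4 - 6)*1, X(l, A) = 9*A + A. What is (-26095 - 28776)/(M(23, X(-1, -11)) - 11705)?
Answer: 54871/11709 ≈ 4.6862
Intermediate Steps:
X(l, A) = 10*A
t = -2 (t = -2*1 = -2)
M(f, Y) = -4 (M(f, Y) = 2*(-2) = -4)
(-26095 - 28776)/(M(23, X(-1, -11)) - 11705) = (-26095 - 28776)/(-4 - 11705) = -54871/(-11709) = -54871*(-1/11709) = 54871/11709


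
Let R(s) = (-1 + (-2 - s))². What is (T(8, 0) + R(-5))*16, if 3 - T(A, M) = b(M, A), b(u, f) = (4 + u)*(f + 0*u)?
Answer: -400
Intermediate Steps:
b(u, f) = f*(4 + u) (b(u, f) = (4 + u)*(f + 0) = (4 + u)*f = f*(4 + u))
T(A, M) = 3 - A*(4 + M)
R(s) = (-3 - s)²
(T(8, 0) + R(-5))*16 = ((3 - 1*8*(4 + 0)) + (3 - 5)²)*16 = ((3 - 1*8*4) + (-2)²)*16 = ((3 - 32) + 4)*16 = (-29 + 4)*16 = -25*16 = -400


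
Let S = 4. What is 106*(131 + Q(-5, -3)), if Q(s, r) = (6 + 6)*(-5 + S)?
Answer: 12614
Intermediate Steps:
Q(s, r) = -12 (Q(s, r) = (6 + 6)*(-5 + 4) = 12*(-1) = -12)
106*(131 + Q(-5, -3)) = 106*(131 - 12) = 106*119 = 12614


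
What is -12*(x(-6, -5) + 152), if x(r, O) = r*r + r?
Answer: -2184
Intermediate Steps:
x(r, O) = r + r² (x(r, O) = r² + r = r + r²)
-12*(x(-6, -5) + 152) = -12*(-6*(1 - 6) + 152) = -12*(-6*(-5) + 152) = -12*(30 + 152) = -12*182 = -2184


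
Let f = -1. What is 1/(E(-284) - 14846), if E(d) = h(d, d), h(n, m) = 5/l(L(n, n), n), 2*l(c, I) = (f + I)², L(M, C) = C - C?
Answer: -16245/241173268 ≈ -6.7358e-5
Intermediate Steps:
L(M, C) = 0
l(c, I) = (-1 + I)²/2
h(n, m) = 10/(-1 + n)² (h(n, m) = 5/(((-1 + n)²/2)) = 5*(2/(-1 + n)²) = 10/(-1 + n)²)
E(d) = 10/(-1 + d)²
1/(E(-284) - 14846) = 1/(10/(-1 - 284)² - 14846) = 1/(10/(-285)² - 14846) = 1/(10*(1/81225) - 14846) = 1/(2/16245 - 14846) = 1/(-241173268/16245) = -16245/241173268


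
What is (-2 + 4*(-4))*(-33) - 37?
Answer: 557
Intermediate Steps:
(-2 + 4*(-4))*(-33) - 37 = (-2 - 16)*(-33) - 37 = -18*(-33) - 37 = 594 - 37 = 557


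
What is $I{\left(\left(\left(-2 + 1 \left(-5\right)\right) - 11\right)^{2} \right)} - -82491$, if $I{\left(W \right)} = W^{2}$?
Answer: $187467$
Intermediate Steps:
$I{\left(\left(\left(-2 + 1 \left(-5\right)\right) - 11\right)^{2} \right)} - -82491 = \left(\left(\left(-2 + 1 \left(-5\right)\right) - 11\right)^{2}\right)^{2} - -82491 = \left(\left(\left(-2 - 5\right) - 11\right)^{2}\right)^{2} + 82491 = \left(\left(-7 - 11\right)^{2}\right)^{2} + 82491 = \left(\left(-18\right)^{2}\right)^{2} + 82491 = 324^{2} + 82491 = 104976 + 82491 = 187467$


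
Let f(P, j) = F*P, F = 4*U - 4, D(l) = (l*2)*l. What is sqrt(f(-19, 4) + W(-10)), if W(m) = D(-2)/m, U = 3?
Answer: 2*I*sqrt(955)/5 ≈ 12.361*I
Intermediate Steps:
D(l) = 2*l**2 (D(l) = (2*l)*l = 2*l**2)
F = 8 (F = 4*3 - 4 = 12 - 4 = 8)
f(P, j) = 8*P
W(m) = 8/m (W(m) = (2*(-2)**2)/m = (2*4)/m = 8/m)
sqrt(f(-19, 4) + W(-10)) = sqrt(8*(-19) + 8/(-10)) = sqrt(-152 + 8*(-1/10)) = sqrt(-152 - 4/5) = sqrt(-764/5) = 2*I*sqrt(955)/5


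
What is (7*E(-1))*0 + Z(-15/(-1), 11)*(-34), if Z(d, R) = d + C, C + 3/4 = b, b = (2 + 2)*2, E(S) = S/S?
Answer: -1513/2 ≈ -756.50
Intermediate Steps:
E(S) = 1
b = 8 (b = 4*2 = 8)
C = 29/4 (C = -¾ + 8 = 29/4 ≈ 7.2500)
Z(d, R) = 29/4 + d (Z(d, R) = d + 29/4 = 29/4 + d)
(7*E(-1))*0 + Z(-15/(-1), 11)*(-34) = (7*1)*0 + (29/4 - 15/(-1))*(-34) = 7*0 + (29/4 - 15*(-1))*(-34) = 0 + (29/4 + 15)*(-34) = 0 + (89/4)*(-34) = 0 - 1513/2 = -1513/2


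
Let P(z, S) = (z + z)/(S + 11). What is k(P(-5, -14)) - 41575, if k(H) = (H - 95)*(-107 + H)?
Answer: -288650/9 ≈ -32072.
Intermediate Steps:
P(z, S) = 2*z/(11 + S) (P(z, S) = (2*z)/(11 + S) = 2*z/(11 + S))
k(H) = (-107 + H)*(-95 + H) (k(H) = (-95 + H)*(-107 + H) = (-107 + H)*(-95 + H))
k(P(-5, -14)) - 41575 = (10165 + (2*(-5)/(11 - 14))² - 404*(-5)/(11 - 14)) - 41575 = (10165 + (2*(-5)/(-3))² - 404*(-5)/(-3)) - 41575 = (10165 + (2*(-5)*(-⅓))² - 404*(-5)*(-1)/3) - 41575 = (10165 + (10/3)² - 202*10/3) - 41575 = (10165 + 100/9 - 2020/3) - 41575 = 85525/9 - 41575 = -288650/9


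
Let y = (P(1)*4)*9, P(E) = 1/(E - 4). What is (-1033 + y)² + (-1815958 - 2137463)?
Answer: -2861396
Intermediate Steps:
P(E) = 1/(-4 + E)
y = -12 (y = (4/(-4 + 1))*9 = (4/(-3))*9 = -⅓*4*9 = -4/3*9 = -12)
(-1033 + y)² + (-1815958 - 2137463) = (-1033 - 12)² + (-1815958 - 2137463) = (-1045)² - 3953421 = 1092025 - 3953421 = -2861396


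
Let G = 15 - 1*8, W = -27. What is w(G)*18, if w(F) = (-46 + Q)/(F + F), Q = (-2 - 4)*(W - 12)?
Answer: 1692/7 ≈ 241.71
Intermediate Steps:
G = 7 (G = 15 - 8 = 7)
Q = 234 (Q = (-2 - 4)*(-27 - 12) = -6*(-39) = 234)
w(F) = 94/F (w(F) = (-46 + 234)/(F + F) = 188/((2*F)) = 188*(1/(2*F)) = 94/F)
w(G)*18 = (94/7)*18 = 1692/7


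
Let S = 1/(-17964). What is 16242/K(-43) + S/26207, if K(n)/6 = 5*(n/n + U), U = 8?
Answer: 15733436511/261545860 ≈ 60.156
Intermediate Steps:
K(n) = 270 (K(n) = 6*(5*(n/n + 8)) = 6*(5*(1 + 8)) = 6*(5*9) = 6*45 = 270)
S = -1/17964 ≈ -5.5667e-5
16242/K(-43) + S/26207 = 16242/270 - 1/17964/26207 = 16242*(1/270) - 1/17964*1/26207 = 2707/45 - 1/470782548 = 15733436511/261545860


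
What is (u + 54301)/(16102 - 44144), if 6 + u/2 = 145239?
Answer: -344767/28042 ≈ -12.295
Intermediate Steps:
u = 290466 (u = -12 + 2*145239 = -12 + 290478 = 290466)
(u + 54301)/(16102 - 44144) = (290466 + 54301)/(16102 - 44144) = 344767/(-28042) = 344767*(-1/28042) = -344767/28042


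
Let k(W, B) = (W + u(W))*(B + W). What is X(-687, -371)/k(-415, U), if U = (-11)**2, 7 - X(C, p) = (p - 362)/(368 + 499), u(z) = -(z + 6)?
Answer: 3401/764694 ≈ 0.0044475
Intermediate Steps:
u(z) = -6 - z (u(z) = -(6 + z) = -6 - z)
X(C, p) = 6431/867 - p/867 (X(C, p) = 7 - (p - 362)/(368 + 499) = 7 - (-362 + p)/867 = 7 - (-362/867 + p/867) = 7 + (362/867 - p/867) = 6431/867 - p/867)
U = 121
k(W, B) = -6*B - 6*W (k(W, B) = (W + (-6 - W))*(B + W) = -6*(B + W) = -6*B - 6*W)
X(-687, -371)/k(-415, U) = (6431/867 - 1/867*(-371))/(-6*121 - 6*(-415)) = (6431/867 + 371/867)/(-726 + 2490) = (6802/867)/1764 = (6802/867)*(1/1764) = 3401/764694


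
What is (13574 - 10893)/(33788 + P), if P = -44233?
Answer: -2681/10445 ≈ -0.25668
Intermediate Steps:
(13574 - 10893)/(33788 + P) = (13574 - 10893)/(33788 - 44233) = 2681/(-10445) = 2681*(-1/10445) = -2681/10445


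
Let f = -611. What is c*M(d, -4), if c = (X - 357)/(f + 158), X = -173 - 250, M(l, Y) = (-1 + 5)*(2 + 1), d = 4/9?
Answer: 3120/151 ≈ 20.662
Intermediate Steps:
d = 4/9 (d = 4*(⅑) = 4/9 ≈ 0.44444)
M(l, Y) = 12 (M(l, Y) = 4*3 = 12)
X = -423
c = 260/151 (c = (-423 - 357)/(-611 + 158) = -780/(-453) = -780*(-1/453) = 260/151 ≈ 1.7219)
c*M(d, -4) = (260/151)*12 = 3120/151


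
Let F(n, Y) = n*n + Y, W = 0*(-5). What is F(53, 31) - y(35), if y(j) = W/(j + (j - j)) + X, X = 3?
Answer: 2837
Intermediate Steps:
W = 0
y(j) = 3 (y(j) = 0/(j + (j - j)) + 3 = 0/(j + 0) + 3 = 0/j + 3 = 0 + 3 = 3)
F(n, Y) = Y + n² (F(n, Y) = n² + Y = Y + n²)
F(53, 31) - y(35) = (31 + 53²) - 1*3 = (31 + 2809) - 3 = 2840 - 3 = 2837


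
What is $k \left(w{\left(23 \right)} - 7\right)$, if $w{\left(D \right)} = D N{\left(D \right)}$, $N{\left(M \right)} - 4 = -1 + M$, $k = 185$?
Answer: $109335$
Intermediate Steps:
$N{\left(M \right)} = 3 + M$ ($N{\left(M \right)} = 4 + \left(-1 + M\right) = 3 + M$)
$w{\left(D \right)} = D \left(3 + D\right)$
$k \left(w{\left(23 \right)} - 7\right) = 185 \left(23 \left(3 + 23\right) - 7\right) = 185 \left(23 \cdot 26 - 7\right) = 185 \left(598 - 7\right) = 185 \cdot 591 = 109335$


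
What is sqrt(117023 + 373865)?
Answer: 2*sqrt(122722) ≈ 700.63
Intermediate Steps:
sqrt(117023 + 373865) = sqrt(490888) = 2*sqrt(122722)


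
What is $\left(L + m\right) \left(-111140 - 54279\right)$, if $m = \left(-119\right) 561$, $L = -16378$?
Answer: $13752439403$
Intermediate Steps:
$m = -66759$
$\left(L + m\right) \left(-111140 - 54279\right) = \left(-16378 - 66759\right) \left(-111140 - 54279\right) = \left(-83137\right) \left(-165419\right) = 13752439403$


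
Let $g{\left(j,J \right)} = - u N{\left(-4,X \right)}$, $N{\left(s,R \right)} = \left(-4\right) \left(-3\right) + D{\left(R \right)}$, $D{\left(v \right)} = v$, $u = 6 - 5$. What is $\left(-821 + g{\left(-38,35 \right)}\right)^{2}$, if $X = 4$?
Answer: $700569$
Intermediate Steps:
$u = 1$
$N{\left(s,R \right)} = 12 + R$ ($N{\left(s,R \right)} = \left(-4\right) \left(-3\right) + R = 12 + R$)
$g{\left(j,J \right)} = -16$ ($g{\left(j,J \right)} = - 1 \left(12 + 4\right) = - 1 \cdot 16 = \left(-1\right) 16 = -16$)
$\left(-821 + g{\left(-38,35 \right)}\right)^{2} = \left(-821 - 16\right)^{2} = \left(-837\right)^{2} = 700569$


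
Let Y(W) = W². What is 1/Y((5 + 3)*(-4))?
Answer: 1/1024 ≈ 0.00097656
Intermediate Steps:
1/Y((5 + 3)*(-4)) = 1/(((5 + 3)*(-4))²) = 1/((8*(-4))²) = 1/((-32)²) = 1/1024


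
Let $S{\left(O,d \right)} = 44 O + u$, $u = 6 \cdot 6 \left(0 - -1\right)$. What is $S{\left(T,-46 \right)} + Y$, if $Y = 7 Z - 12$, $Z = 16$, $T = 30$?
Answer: $1456$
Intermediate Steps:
$u = 36$ ($u = 36 \left(0 + 1\right) = 36 \cdot 1 = 36$)
$Y = 100$ ($Y = 7 \cdot 16 - 12 = 112 - 12 = 100$)
$S{\left(O,d \right)} = 36 + 44 O$ ($S{\left(O,d \right)} = 44 O + 36 = 36 + 44 O$)
$S{\left(T,-46 \right)} + Y = \left(36 + 44 \cdot 30\right) + 100 = \left(36 + 1320\right) + 100 = 1356 + 100 = 1456$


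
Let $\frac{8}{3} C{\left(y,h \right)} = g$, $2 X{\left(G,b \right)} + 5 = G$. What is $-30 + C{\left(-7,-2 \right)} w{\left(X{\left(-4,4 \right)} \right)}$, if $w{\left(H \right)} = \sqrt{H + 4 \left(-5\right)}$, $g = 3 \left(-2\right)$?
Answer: $-30 - \frac{63 i \sqrt{2}}{8} \approx -30.0 - 11.137 i$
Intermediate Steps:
$g = -6$
$X{\left(G,b \right)} = - \frac{5}{2} + \frac{G}{2}$
$C{\left(y,h \right)} = - \frac{9}{4}$ ($C{\left(y,h \right)} = \frac{3}{8} \left(-6\right) = - \frac{9}{4}$)
$w{\left(H \right)} = \sqrt{-20 + H}$ ($w{\left(H \right)} = \sqrt{H - 20} = \sqrt{-20 + H}$)
$-30 + C{\left(-7,-2 \right)} w{\left(X{\left(-4,4 \right)} \right)} = -30 - \frac{9 \sqrt{-20 + \left(- \frac{5}{2} + \frac{1}{2} \left(-4\right)\right)}}{4} = -30 - \frac{9 \sqrt{-20 - \frac{9}{2}}}{4} = -30 - \frac{9 \sqrt{- \frac{49}{2}}}{4} = -30 - \frac{9 \frac{7 i \sqrt{2}}{2}}{4} = -30 - \frac{63 i \sqrt{2}}{8}$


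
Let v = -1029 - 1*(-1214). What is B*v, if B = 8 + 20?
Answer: 5180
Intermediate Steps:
B = 28
v = 185 (v = -1029 + 1214 = 185)
B*v = 28*185 = 5180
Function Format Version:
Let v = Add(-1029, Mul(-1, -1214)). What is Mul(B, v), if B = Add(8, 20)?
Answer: 5180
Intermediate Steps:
B = 28
v = 185 (v = Add(-1029, 1214) = 185)
Mul(B, v) = Mul(28, 185) = 5180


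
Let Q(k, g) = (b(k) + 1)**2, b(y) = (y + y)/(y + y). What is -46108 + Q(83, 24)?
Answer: -46104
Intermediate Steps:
b(y) = 1 (b(y) = (2*y)/((2*y)) = (2*y)*(1/(2*y)) = 1)
Q(k, g) = 4 (Q(k, g) = (1 + 1)**2 = 2**2 = 4)
-46108 + Q(83, 24) = -46108 + 4 = -46104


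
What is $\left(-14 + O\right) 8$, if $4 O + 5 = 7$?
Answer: $-108$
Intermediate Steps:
$O = \frac{1}{2}$ ($O = - \frac{5}{4} + \frac{1}{4} \cdot 7 = - \frac{5}{4} + \frac{7}{4} = \frac{1}{2} \approx 0.5$)
$\left(-14 + O\right) 8 = \left(-14 + \frac{1}{2}\right) 8 = \left(- \frac{27}{2}\right) 8 = -108$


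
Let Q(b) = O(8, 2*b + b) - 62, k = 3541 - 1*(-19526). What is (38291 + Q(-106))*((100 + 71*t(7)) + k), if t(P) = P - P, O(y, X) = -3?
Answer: 885581742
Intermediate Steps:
k = 23067 (k = 3541 + 19526 = 23067)
Q(b) = -65 (Q(b) = -3 - 62 = -65)
t(P) = 0
(38291 + Q(-106))*((100 + 71*t(7)) + k) = (38291 - 65)*((100 + 71*0) + 23067) = 38226*((100 + 0) + 23067) = 38226*(100 + 23067) = 38226*23167 = 885581742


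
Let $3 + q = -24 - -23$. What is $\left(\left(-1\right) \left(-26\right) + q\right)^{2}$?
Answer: $484$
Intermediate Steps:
$q = -4$ ($q = -3 - 1 = -4$)
$\left(\left(-1\right) \left(-26\right) + q\right)^{2} = \left(\left(-1\right) \left(-26\right) - 4\right)^{2} = \left(26 - 4\right)^{2} = 22^{2} = 484$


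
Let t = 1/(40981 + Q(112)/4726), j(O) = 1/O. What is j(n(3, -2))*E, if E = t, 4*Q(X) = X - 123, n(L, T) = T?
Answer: -9452/774704813 ≈ -1.2201e-5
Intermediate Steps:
Q(X) = -123/4 + X/4 (Q(X) = (X - 123)/4 = (-123 + X)/4 = -123/4 + X/4)
t = 18904/774704813 (t = 1/(40981 + (-123/4 + (1/4)*112)/4726) = 1/(40981 + (-123/4 + 28)*(1/4726)) = 1/(40981 - 11/4*1/4726) = 1/(40981 - 11/18904) = 1/(774704813/18904) = 18904/774704813 ≈ 2.4402e-5)
E = 18904/774704813 ≈ 2.4402e-5
j(n(3, -2))*E = (18904/774704813)/(-2) = -1/2*18904/774704813 = -9452/774704813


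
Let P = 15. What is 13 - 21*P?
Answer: -302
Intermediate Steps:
13 - 21*P = 13 - 21*15 = 13 - 315 = -302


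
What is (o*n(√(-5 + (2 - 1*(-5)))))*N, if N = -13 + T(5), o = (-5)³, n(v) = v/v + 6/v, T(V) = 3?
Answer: 1250 + 3750*√2 ≈ 6553.3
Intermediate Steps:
n(v) = 1 + 6/v
o = -125
N = -10 (N = -13 + 3 = -10)
(o*n(√(-5 + (2 - 1*(-5)))))*N = -125*(6 + √(-5 + (2 - 1*(-5))))/(√(-5 + (2 - 1*(-5))))*(-10) = -125*(6 + √(-5 + (2 + 5)))/(√(-5 + (2 + 5)))*(-10) = -125*(6 + √(-5 + 7))/(√(-5 + 7))*(-10) = -125*(6 + √2)/(√2)*(-10) = -125*√2/2*(6 + √2)*(-10) = -125*√2*(6 + √2)/2*(-10) = 625*√2*(6 + √2)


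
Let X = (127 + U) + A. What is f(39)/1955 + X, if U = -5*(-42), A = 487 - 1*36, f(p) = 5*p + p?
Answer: 1540774/1955 ≈ 788.12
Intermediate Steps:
f(p) = 6*p
A = 451 (A = 487 - 36 = 451)
U = 210
X = 788 (X = (127 + 210) + 451 = 337 + 451 = 788)
f(39)/1955 + X = (6*39)/1955 + 788 = 234*(1/1955) + 788 = 234/1955 + 788 = 1540774/1955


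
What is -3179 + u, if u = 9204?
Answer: 6025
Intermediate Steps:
-3179 + u = -3179 + 9204 = 6025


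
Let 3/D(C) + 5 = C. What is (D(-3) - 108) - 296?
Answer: -3235/8 ≈ -404.38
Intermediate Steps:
D(C) = 3/(-5 + C)
(D(-3) - 108) - 296 = (3/(-5 - 3) - 108) - 296 = (3/(-8) - 108) - 296 = (3*(-⅛) - 108) - 296 = (-3/8 - 108) - 296 = -867/8 - 296 = -3235/8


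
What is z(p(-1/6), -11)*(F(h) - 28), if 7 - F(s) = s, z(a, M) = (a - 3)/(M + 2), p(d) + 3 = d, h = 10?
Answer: -1147/54 ≈ -21.241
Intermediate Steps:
p(d) = -3 + d
z(a, M) = (-3 + a)/(2 + M)
F(s) = 7 - s
z(p(-1/6), -11)*(F(h) - 28) = ((-3 + (-3 - 1/6))/(2 - 11))*((7 - 1*10) - 28) = ((-3 + (-3 - 1*⅙))/(-9))*((7 - 10) - 28) = (-(-3 + (-3 - ⅙))/9)*(-3 - 28) = -(-3 - 19/6)/9*(-31) = -⅑*(-37/6)*(-31) = (37/54)*(-31) = -1147/54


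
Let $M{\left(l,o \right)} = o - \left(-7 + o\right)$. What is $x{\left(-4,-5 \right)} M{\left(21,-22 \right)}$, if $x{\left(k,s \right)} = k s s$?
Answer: $-700$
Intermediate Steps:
$x{\left(k,s \right)} = k s^{2}$
$M{\left(l,o \right)} = 7$ ($M{\left(l,o \right)} = o - \left(-7 + o\right) = 7$)
$x{\left(-4,-5 \right)} M{\left(21,-22 \right)} = - 4 \left(-5\right)^{2} \cdot 7 = \left(-4\right) 25 \cdot 7 = \left(-100\right) 7 = -700$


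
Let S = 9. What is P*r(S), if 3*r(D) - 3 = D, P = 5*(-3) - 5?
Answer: -80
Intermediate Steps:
P = -20 (P = -15 - 5 = -20)
r(D) = 1 + D/3
P*r(S) = -20*(1 + (1/3)*9) = -20*(1 + 3) = -20*4 = -80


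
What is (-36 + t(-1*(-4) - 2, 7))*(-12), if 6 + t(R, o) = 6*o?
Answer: 0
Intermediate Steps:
t(R, o) = -6 + 6*o
(-36 + t(-1*(-4) - 2, 7))*(-12) = (-36 + (-6 + 6*7))*(-12) = (-36 + (-6 + 42))*(-12) = (-36 + 36)*(-12) = 0*(-12) = 0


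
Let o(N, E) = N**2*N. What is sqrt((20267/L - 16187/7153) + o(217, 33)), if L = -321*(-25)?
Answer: sqrt(1346808151501233080313)/11480565 ≈ 3196.6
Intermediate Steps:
o(N, E) = N**3
L = 8025
sqrt((20267/L - 16187/7153) + o(217, 33)) = sqrt((20267/8025 - 16187/7153) + 217**3) = sqrt((20267*(1/8025) - 16187*1/7153) + 10218313) = sqrt((20267/8025 - 16187/7153) + 10218313) = sqrt(15069176/57402825 + 10218313) = sqrt(586560048003401/57402825) = sqrt(1346808151501233080313)/11480565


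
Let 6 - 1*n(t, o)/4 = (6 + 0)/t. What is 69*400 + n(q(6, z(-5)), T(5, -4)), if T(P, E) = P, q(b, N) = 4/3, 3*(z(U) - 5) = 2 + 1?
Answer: 27606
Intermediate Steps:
z(U) = 6 (z(U) = 5 + (2 + 1)/3 = 5 + (⅓)*3 = 5 + 1 = 6)
q(b, N) = 4/3 (q(b, N) = 4*(⅓) = 4/3)
n(t, o) = 24 - 24/t (n(t, o) = 24 - 4*(6 + 0)/t = 24 - 4*6/t = 24 - 24/t)
69*400 + n(q(6, z(-5)), T(5, -4)) = 69*400 + (24 - 24/4/3) = 27600 + (24 - 24*¾) = 27600 + (24 - 18) = 27600 + 6 = 27606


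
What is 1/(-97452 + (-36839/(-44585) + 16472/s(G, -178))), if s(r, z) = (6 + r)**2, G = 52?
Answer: -1292965/125994625779 ≈ -1.0262e-5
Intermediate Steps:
1/(-97452 + (-36839/(-44585) + 16472/s(G, -178))) = 1/(-97452 + (-36839/(-44585) + 16472/((6 + 52)**2))) = 1/(-97452 + (-36839*(-1/44585) + 16472/(58**2))) = 1/(-97452 + (36839/44585 + 16472/3364)) = 1/(-97452 + (36839/44585 + 16472*(1/3364))) = 1/(-97452 + (36839/44585 + 142/29)) = 1/(-97452 + 7399401/1292965) = 1/(-125994625779/1292965) = -1292965/125994625779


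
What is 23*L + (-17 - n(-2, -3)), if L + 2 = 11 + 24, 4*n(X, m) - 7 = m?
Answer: 741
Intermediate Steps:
n(X, m) = 7/4 + m/4
L = 33 (L = -2 + (11 + 24) = -2 + 35 = 33)
23*L + (-17 - n(-2, -3)) = 23*33 + (-17 - (7/4 + (¼)*(-3))) = 759 + (-17 - (7/4 - ¾)) = 759 + (-17 - 1*1) = 759 + (-17 - 1) = 759 - 18 = 741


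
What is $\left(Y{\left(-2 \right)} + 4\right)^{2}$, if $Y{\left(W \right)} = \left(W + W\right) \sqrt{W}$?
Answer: $16 \left(1 - i \sqrt{2}\right)^{2} \approx -16.0 - 45.255 i$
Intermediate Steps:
$Y{\left(W \right)} = 2 W^{\frac{3}{2}}$ ($Y{\left(W \right)} = 2 W \sqrt{W} = 2 W^{\frac{3}{2}}$)
$\left(Y{\left(-2 \right)} + 4\right)^{2} = \left(2 \left(-2\right)^{\frac{3}{2}} + 4\right)^{2} = \left(2 \left(- 2 i \sqrt{2}\right) + 4\right)^{2} = \left(- 4 i \sqrt{2} + 4\right)^{2} = \left(4 - 4 i \sqrt{2}\right)^{2}$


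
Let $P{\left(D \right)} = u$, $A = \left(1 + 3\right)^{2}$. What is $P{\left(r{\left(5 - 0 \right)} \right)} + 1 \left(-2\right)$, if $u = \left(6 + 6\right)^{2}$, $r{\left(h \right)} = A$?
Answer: $142$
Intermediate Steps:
$A = 16$ ($A = 4^{2} = 16$)
$r{\left(h \right)} = 16$
$u = 144$ ($u = 12^{2} = 144$)
$P{\left(D \right)} = 144$
$P{\left(r{\left(5 - 0 \right)} \right)} + 1 \left(-2\right) = 144 + 1 \left(-2\right) = 144 - 2 = 142$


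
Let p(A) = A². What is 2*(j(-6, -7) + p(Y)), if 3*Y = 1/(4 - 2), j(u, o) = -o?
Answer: 253/18 ≈ 14.056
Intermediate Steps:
Y = ⅙ (Y = 1/(3*(4 - 2)) = (⅓)/2 = (⅓)*(½) = ⅙ ≈ 0.16667)
2*(j(-6, -7) + p(Y)) = 2*(-1*(-7) + (⅙)²) = 2*(7 + 1/36) = 2*(253/36) = 253/18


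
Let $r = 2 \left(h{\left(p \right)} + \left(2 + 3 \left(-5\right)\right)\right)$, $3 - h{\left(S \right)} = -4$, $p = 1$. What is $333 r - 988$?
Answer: $-4984$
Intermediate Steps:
$h{\left(S \right)} = 7$ ($h{\left(S \right)} = 3 - -4 = 3 + 4 = 7$)
$r = -12$ ($r = 2 \left(7 + \left(2 + 3 \left(-5\right)\right)\right) = 2 \left(7 + \left(2 - 15\right)\right) = 2 \left(7 - 13\right) = 2 \left(-6\right) = -12$)
$333 r - 988 = 333 \left(-12\right) - 988 = -3996 - 988 = -4984$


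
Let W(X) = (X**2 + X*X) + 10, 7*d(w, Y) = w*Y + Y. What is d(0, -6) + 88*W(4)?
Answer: 25866/7 ≈ 3695.1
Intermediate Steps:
d(w, Y) = Y/7 + Y*w/7 (d(w, Y) = (w*Y + Y)/7 = (Y*w + Y)/7 = (Y + Y*w)/7 = Y/7 + Y*w/7)
W(X) = 10 + 2*X**2 (W(X) = (X**2 + X**2) + 10 = 2*X**2 + 10 = 10 + 2*X**2)
d(0, -6) + 88*W(4) = (1/7)*(-6)*(1 + 0) + 88*(10 + 2*4**2) = (1/7)*(-6)*1 + 88*(10 + 2*16) = -6/7 + 88*(10 + 32) = -6/7 + 88*42 = -6/7 + 3696 = 25866/7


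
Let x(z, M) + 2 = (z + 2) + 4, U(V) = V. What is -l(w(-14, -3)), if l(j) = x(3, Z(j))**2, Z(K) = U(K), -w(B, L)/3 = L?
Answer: -49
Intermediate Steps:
w(B, L) = -3*L
Z(K) = K
x(z, M) = 4 + z (x(z, M) = -2 + ((z + 2) + 4) = -2 + ((2 + z) + 4) = -2 + (6 + z) = 4 + z)
l(j) = 49 (l(j) = (4 + 3)**2 = 7**2 = 49)
-l(w(-14, -3)) = -1*49 = -49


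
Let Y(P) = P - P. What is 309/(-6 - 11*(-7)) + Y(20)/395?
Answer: 309/71 ≈ 4.3521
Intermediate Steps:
Y(P) = 0
309/(-6 - 11*(-7)) + Y(20)/395 = 309/(-6 - 11*(-7)) + 0/395 = 309/(-6 + 77) + 0*(1/395) = 309/71 + 0 = 309/71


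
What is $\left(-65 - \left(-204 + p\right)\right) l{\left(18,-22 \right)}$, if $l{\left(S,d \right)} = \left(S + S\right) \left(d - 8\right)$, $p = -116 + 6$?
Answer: $-268920$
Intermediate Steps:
$p = -110$
$l{\left(S,d \right)} = 2 S \left(-8 + d\right)$
$\left(-65 - \left(-204 + p\right)\right) l{\left(18,-22 \right)} = \left(-65 + \left(204 - -110\right)\right) 2 \cdot 18 \left(-8 - 22\right) = \left(-65 + \left(204 + 110\right)\right) 2 \cdot 18 \left(-30\right) = \left(-65 + 314\right) \left(-1080\right) = 249 \left(-1080\right) = -268920$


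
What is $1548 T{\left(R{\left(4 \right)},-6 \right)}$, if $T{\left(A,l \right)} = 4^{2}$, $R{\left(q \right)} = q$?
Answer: $24768$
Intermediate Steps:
$T{\left(A,l \right)} = 16$
$1548 T{\left(R{\left(4 \right)},-6 \right)} = 1548 \cdot 16 = 24768$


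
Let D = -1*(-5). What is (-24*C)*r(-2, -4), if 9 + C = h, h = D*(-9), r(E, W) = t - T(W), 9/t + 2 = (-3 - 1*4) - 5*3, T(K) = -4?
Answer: 4698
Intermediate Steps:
D = 5
t = -3/8 (t = 9/(-2 + ((-3 - 1*4) - 5*3)) = 9/(-2 + ((-3 - 4) - 1*15)) = 9/(-2 + (-7 - 15)) = 9/(-2 - 22) = 9/(-24) = 9*(-1/24) = -3/8 ≈ -0.37500)
r(E, W) = 29/8 (r(E, W) = -3/8 - 1*(-4) = -3/8 + 4 = 29/8)
h = -45 (h = 5*(-9) = -45)
C = -54 (C = -9 - 45 = -54)
(-24*C)*r(-2, -4) = -24*(-54)*(29/8) = 1296*(29/8) = 4698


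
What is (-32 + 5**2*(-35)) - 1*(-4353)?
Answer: 3446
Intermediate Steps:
(-32 + 5**2*(-35)) - 1*(-4353) = (-32 + 25*(-35)) + 4353 = (-32 - 875) + 4353 = -907 + 4353 = 3446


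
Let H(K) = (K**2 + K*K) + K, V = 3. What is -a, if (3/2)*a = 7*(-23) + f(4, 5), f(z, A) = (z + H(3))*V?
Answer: 172/3 ≈ 57.333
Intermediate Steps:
H(K) = K + 2*K**2 (H(K) = (K**2 + K**2) + K = 2*K**2 + K = K + 2*K**2)
f(z, A) = 63 + 3*z (f(z, A) = (z + 3*(1 + 2*3))*3 = (z + 3*(1 + 6))*3 = (z + 3*7)*3 = (z + 21)*3 = (21 + z)*3 = 63 + 3*z)
a = -172/3 (a = 2*(7*(-23) + (63 + 3*4))/3 = 2*(-161 + (63 + 12))/3 = 2*(-161 + 75)/3 = (2/3)*(-86) = -172/3 ≈ -57.333)
-a = -1*(-172/3) = 172/3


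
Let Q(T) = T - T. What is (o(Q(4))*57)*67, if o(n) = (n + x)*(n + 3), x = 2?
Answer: 22914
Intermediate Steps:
Q(T) = 0
o(n) = (2 + n)*(3 + n) (o(n) = (n + 2)*(n + 3) = (2 + n)*(3 + n))
(o(Q(4))*57)*67 = ((6 + 0² + 5*0)*57)*67 = ((6 + 0 + 0)*57)*67 = (6*57)*67 = 342*67 = 22914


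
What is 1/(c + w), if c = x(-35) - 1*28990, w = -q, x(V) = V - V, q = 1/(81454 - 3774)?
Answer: -77680/2251943201 ≈ -3.4495e-5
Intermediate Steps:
q = 1/77680 ≈ 1.2873e-5
x(V) = 0
w = -1/77680 (w = -1*1/77680 = -1/77680 ≈ -1.2873e-5)
c = -28990 (c = 0 - 1*28990 = 0 - 28990 = -28990)
1/(c + w) = 1/(-28990 - 1/77680) = 1/(-2251943201/77680) = -77680/2251943201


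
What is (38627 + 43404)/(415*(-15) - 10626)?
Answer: -82031/16851 ≈ -4.8680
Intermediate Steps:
(38627 + 43404)/(415*(-15) - 10626) = 82031/(-6225 - 10626) = 82031/(-16851) = 82031*(-1/16851) = -82031/16851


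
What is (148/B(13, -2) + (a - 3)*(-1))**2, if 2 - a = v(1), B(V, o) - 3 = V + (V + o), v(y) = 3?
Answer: 65536/729 ≈ 89.898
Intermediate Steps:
B(V, o) = 3 + o + 2*V (B(V, o) = 3 + (V + (V + o)) = 3 + (o + 2*V) = 3 + o + 2*V)
a = -1 (a = 2 - 1*3 = 2 - 3 = -1)
(148/B(13, -2) + (a - 3)*(-1))**2 = (148/(3 - 2 + 2*13) + (-1 - 3)*(-1))**2 = (148/(3 - 2 + 26) - 4*(-1))**2 = (148/27 + 4)**2 = (256/27)**2 = 65536/729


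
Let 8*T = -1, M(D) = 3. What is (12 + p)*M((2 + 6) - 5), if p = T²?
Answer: 2307/64 ≈ 36.047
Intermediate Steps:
T = -⅛ (T = (⅛)*(-1) = -⅛ ≈ -0.12500)
p = 1/64 (p = (-⅛)² = 1/64 ≈ 0.015625)
(12 + p)*M((2 + 6) - 5) = (12 + 1/64)*3 = (769/64)*3 = 2307/64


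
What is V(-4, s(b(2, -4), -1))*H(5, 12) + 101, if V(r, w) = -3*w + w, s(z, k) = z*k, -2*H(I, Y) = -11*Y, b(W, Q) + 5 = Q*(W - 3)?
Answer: -31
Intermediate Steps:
b(W, Q) = -5 + Q*(-3 + W) (b(W, Q) = -5 + Q*(W - 3) = -5 + Q*(-3 + W))
H(I, Y) = 11*Y/2 (H(I, Y) = -(-11)*Y/2 = 11*Y/2)
s(z, k) = k*z
V(r, w) = -2*w
V(-4, s(b(2, -4), -1))*H(5, 12) + 101 = (-(-2)*(-5 - 3*(-4) - 4*2))*((11/2)*12) + 101 = -(-2)*(-5 + 12 - 8)*66 + 101 = -(-2)*(-1)*66 + 101 = -2*1*66 + 101 = -2*66 + 101 = -132 + 101 = -31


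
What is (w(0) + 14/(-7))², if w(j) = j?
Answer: 4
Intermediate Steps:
(w(0) + 14/(-7))² = (0 + 14/(-7))² = (0 + 14*(-⅐))² = (0 - 2)² = (-2)² = 4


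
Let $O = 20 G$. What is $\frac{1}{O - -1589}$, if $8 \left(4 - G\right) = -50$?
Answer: $\frac{1}{1794} \approx 0.00055741$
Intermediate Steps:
$G = \frac{41}{4}$ ($G = 4 - - \frac{25}{4} = 4 + \frac{25}{4} = \frac{41}{4} \approx 10.25$)
$O = 205$ ($O = 20 \cdot \frac{41}{4} = 205$)
$\frac{1}{O - -1589} = \frac{1}{205 - -1589} = \frac{1}{205 + \left(-705 + 2294\right)} = \frac{1}{205 + 1589} = \frac{1}{1794}$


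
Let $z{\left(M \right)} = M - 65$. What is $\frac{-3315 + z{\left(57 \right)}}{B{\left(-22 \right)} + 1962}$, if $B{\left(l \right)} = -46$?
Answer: $- \frac{3323}{1916} \approx -1.7343$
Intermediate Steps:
$z{\left(M \right)} = -65 + M$
$\frac{-3315 + z{\left(57 \right)}}{B{\left(-22 \right)} + 1962} = \frac{-3315 + \left(-65 + 57\right)}{-46 + 1962} = \frac{-3315 - 8}{1916} = \left(-3323\right) \frac{1}{1916} = - \frac{3323}{1916}$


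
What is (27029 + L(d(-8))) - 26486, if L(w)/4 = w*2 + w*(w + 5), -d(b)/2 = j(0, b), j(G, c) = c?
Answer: 2015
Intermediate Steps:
d(b) = -2*b
L(w) = 8*w + 4*w*(5 + w) (L(w) = 4*(w*2 + w*(w + 5)) = 4*(2*w + w*(5 + w)) = 8*w + 4*w*(5 + w))
(27029 + L(d(-8))) - 26486 = (27029 + 4*(-2*(-8))*(7 - 2*(-8))) - 26486 = (27029 + 4*16*(7 + 16)) - 26486 = (27029 + 4*16*23) - 26486 = (27029 + 1472) - 26486 = 28501 - 26486 = 2015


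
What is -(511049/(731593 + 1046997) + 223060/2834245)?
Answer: -33548551971/91653814810 ≈ -0.36604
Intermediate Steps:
-(511049/(731593 + 1046997) + 223060/2834245) = -(511049/1778590 + 223060*(1/2834245)) = -(511049*(1/1778590) + 44612/566849) = -(46459/161690 + 44612/566849) = -1*33548551971/91653814810 = -33548551971/91653814810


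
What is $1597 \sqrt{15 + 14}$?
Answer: $1597 \sqrt{29} \approx 8600.1$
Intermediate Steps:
$1597 \sqrt{15 + 14} = 1597 \sqrt{29}$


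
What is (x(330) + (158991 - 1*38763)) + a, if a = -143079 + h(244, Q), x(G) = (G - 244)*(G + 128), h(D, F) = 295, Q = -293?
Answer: 16832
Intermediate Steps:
x(G) = (-244 + G)*(128 + G)
a = -142784 (a = -143079 + 295 = -142784)
(x(330) + (158991 - 1*38763)) + a = ((-31232 + 330² - 116*330) + (158991 - 1*38763)) - 142784 = ((-31232 + 108900 - 38280) + (158991 - 38763)) - 142784 = (39388 + 120228) - 142784 = 159616 - 142784 = 16832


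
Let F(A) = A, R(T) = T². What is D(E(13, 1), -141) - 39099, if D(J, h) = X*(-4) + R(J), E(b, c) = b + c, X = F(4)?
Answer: -38919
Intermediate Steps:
X = 4
D(J, h) = -16 + J² (D(J, h) = 4*(-4) + J² = -16 + J²)
D(E(13, 1), -141) - 39099 = (-16 + (13 + 1)²) - 39099 = (-16 + 14²) - 39099 = (-16 + 196) - 39099 = 180 - 39099 = -38919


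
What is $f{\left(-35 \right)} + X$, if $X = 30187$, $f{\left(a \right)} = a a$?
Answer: $31412$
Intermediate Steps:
$f{\left(a \right)} = a^{2}$
$f{\left(-35 \right)} + X = \left(-35\right)^{2} + 30187 = 1225 + 30187 = 31412$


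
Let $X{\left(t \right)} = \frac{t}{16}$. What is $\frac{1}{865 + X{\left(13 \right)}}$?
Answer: $\frac{16}{13853} \approx 0.001155$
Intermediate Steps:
$X{\left(t \right)} = \frac{t}{16}$ ($X{\left(t \right)} = t \frac{1}{16} = \frac{t}{16}$)
$\frac{1}{865 + X{\left(13 \right)}} = \frac{1}{865 + \frac{1}{16} \cdot 13} = \frac{1}{865 + \frac{13}{16}} = \frac{1}{\frac{13853}{16}} = \frac{16}{13853}$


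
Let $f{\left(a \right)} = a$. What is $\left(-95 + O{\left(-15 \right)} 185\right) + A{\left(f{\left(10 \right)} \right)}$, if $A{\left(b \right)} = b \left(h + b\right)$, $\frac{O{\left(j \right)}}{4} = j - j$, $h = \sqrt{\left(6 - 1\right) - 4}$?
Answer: $15$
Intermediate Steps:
$h = 1$ ($h = \sqrt{5 - 4} = \sqrt{1} = 1$)
$O{\left(j \right)} = 0$ ($O{\left(j \right)} = 4 \left(j - j\right) = 4 \cdot 0 = 0$)
$A{\left(b \right)} = b \left(1 + b\right)$
$\left(-95 + O{\left(-15 \right)} 185\right) + A{\left(f{\left(10 \right)} \right)} = \left(-95 + 0 \cdot 185\right) + 10 \left(1 + 10\right) = \left(-95 + 0\right) + 10 \cdot 11 = -95 + 110 = 15$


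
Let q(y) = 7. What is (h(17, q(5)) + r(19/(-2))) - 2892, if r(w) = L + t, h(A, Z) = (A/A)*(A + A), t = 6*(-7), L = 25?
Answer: -2875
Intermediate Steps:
t = -42
h(A, Z) = 2*A (h(A, Z) = 1*(2*A) = 2*A)
r(w) = -17 (r(w) = 25 - 42 = -17)
(h(17, q(5)) + r(19/(-2))) - 2892 = (2*17 - 17) - 2892 = (34 - 17) - 2892 = 17 - 2892 = -2875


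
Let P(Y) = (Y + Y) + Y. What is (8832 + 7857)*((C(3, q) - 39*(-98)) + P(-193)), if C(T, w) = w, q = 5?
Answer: 54205872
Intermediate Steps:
P(Y) = 3*Y (P(Y) = 2*Y + Y = 3*Y)
(8832 + 7857)*((C(3, q) - 39*(-98)) + P(-193)) = (8832 + 7857)*((5 - 39*(-98)) + 3*(-193)) = 16689*((5 + 3822) - 579) = 16689*(3827 - 579) = 16689*3248 = 54205872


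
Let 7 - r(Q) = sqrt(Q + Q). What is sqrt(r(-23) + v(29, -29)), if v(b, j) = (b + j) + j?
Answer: sqrt(-22 - I*sqrt(46)) ≈ 0.71475 - 4.7446*I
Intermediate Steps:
r(Q) = 7 - sqrt(2)*sqrt(Q) (r(Q) = 7 - sqrt(Q + Q) = 7 - sqrt(2*Q) = 7 - sqrt(2)*sqrt(Q))
v(b, j) = b + 2*j
sqrt(r(-23) + v(29, -29)) = sqrt((7 - sqrt(2)*sqrt(-23)) + (29 + 2*(-29))) = sqrt((7 - sqrt(2)*I*sqrt(23)) + (29 - 58)) = sqrt((7 - I*sqrt(46)) - 29) = sqrt(-22 - I*sqrt(46))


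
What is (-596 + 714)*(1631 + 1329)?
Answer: 349280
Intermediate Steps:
(-596 + 714)*(1631 + 1329) = 118*2960 = 349280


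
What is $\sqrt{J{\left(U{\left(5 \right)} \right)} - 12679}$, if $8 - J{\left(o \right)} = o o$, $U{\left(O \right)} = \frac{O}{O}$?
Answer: $24 i \sqrt{22} \approx 112.57 i$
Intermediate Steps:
$U{\left(O \right)} = 1$
$J{\left(o \right)} = 8 - o^{2}$ ($J{\left(o \right)} = 8 - o o = 8 - o^{2}$)
$\sqrt{J{\left(U{\left(5 \right)} \right)} - 12679} = \sqrt{\left(8 - 1^{2}\right) - 12679} = \sqrt{\left(8 - 1\right) - 12679} = \sqrt{7 - 12679} = \sqrt{-12672} = 24 i \sqrt{22}$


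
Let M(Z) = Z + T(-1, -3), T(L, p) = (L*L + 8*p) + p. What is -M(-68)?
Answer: 94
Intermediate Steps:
T(L, p) = L² + 9*p (T(L, p) = (L² + 8*p) + p = L² + 9*p)
M(Z) = -26 + Z (M(Z) = Z + ((-1)² + 9*(-3)) = Z + (1 - 27) = Z - 26 = -26 + Z)
-M(-68) = -(-26 - 68) = -1*(-94) = 94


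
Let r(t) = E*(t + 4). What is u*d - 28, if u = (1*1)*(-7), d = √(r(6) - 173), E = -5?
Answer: -28 - 7*I*√223 ≈ -28.0 - 104.53*I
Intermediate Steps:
r(t) = -20 - 5*t (r(t) = -5*(t + 4) = -5*(4 + t) = -20 - 5*t)
d = I*√223 (d = √((-20 - 5*6) - 173) = √((-20 - 30) - 173) = √(-50 - 173) = √(-223) = I*√223 ≈ 14.933*I)
u = -7 (u = 1*(-7) = -7)
u*d - 28 = -7*I*√223 - 28 = -28 - 7*I*√223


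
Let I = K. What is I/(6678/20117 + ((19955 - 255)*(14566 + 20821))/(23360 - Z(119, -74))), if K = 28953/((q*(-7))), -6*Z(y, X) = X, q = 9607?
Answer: -13598790104181/943113251760798482 ≈ -1.4419e-5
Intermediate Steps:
Z(y, X) = -X/6
K = -28953/67249 (K = 28953/((9607*(-7))) = 28953/(-67249) = 28953*(-1/67249) = -28953/67249 ≈ -0.43053)
I = -28953/67249 ≈ -0.43053
I/(6678/20117 + ((19955 - 255)*(14566 + 20821))/(23360 - Z(119, -74))) = -28953/(67249*(6678/20117 + ((19955 - 255)*(14566 + 20821))/(23360 - (-1)*(-74)/6))) = -28953/(67249*(6678*(1/20117) + (19700*35387)/(23360 - 1*37/3))) = -28953/(67249*(6678/20117 + 697123900/(23360 - 37/3))) = -28953/(67249*(6678/20117 + 697123900/(70043/3))) = -28953/(67249*(6678/20117 + 697123900*(3/70043))) = -28953/(67249*(6678/20117 + 2091371700/70043)) = -28953/(67249*42072592236054/1409055031) = -28953/67249*1409055031/42072592236054 = -13598790104181/943113251760798482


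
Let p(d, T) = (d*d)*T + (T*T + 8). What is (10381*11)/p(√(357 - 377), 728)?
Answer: 114191/515432 ≈ 0.22154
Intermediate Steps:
p(d, T) = 8 + T² + T*d² (p(d, T) = d²*T + (T² + 8) = T*d² + (8 + T²) = 8 + T² + T*d²)
(10381*11)/p(√(357 - 377), 728) = (10381*11)/(8 + 728² + 728*(√(357 - 377))²) = 114191/(8 + 529984 + 728*(√(-20))²) = 114191/(8 + 529984 + 728*(2*I*√5)²) = 114191/(8 + 529984 + 728*(-20)) = 114191/(8 + 529984 - 14560) = 114191/515432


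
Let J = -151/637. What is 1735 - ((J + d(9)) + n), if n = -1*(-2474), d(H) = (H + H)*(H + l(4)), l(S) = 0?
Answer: -573786/637 ≈ -900.76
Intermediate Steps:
d(H) = 2*H² (d(H) = (H + H)*(H + 0) = (2*H)*H = 2*H²)
n = 2474
J = -151/637 (J = -151*1/637 = -151/637 ≈ -0.23705)
1735 - ((J + d(9)) + n) = 1735 - ((-151/637 + 2*9²) + 2474) = 1735 - ((-151/637 + 2*81) + 2474) = 1735 - ((-151/637 + 162) + 2474) = 1735 - (103043/637 + 2474) = 1735 - 1*1678981/637 = 1735 - 1678981/637 = -573786/637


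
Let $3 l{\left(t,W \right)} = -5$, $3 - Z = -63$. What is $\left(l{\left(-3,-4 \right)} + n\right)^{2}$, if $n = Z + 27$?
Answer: $\frac{75076}{9} \approx 8341.8$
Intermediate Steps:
$Z = 66$ ($Z = 3 - -63 = 3 + 63 = 66$)
$l{\left(t,W \right)} = - \frac{5}{3}$ ($l{\left(t,W \right)} = \frac{1}{3} \left(-5\right) = - \frac{5}{3}$)
$n = 93$ ($n = 66 + 27 = 93$)
$\left(l{\left(-3,-4 \right)} + n\right)^{2} = \left(- \frac{5}{3} + 93\right)^{2} = \left(\frac{274}{3}\right)^{2} = \frac{75076}{9}$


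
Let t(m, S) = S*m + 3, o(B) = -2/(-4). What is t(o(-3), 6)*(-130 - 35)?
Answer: -990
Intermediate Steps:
o(B) = ½ (o(B) = -2*(-¼) = ½)
t(m, S) = 3 + S*m
t(o(-3), 6)*(-130 - 35) = (3 + 6*(½))*(-130 - 35) = (3 + 3)*(-165) = 6*(-165) = -990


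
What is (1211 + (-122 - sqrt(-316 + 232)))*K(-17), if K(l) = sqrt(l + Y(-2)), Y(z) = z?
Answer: 2*sqrt(399) + 1089*I*sqrt(19) ≈ 39.95 + 4746.8*I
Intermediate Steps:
K(l) = sqrt(-2 + l) (K(l) = sqrt(l - 2) = sqrt(-2 + l))
(1211 + (-122 - sqrt(-316 + 232)))*K(-17) = (1211 + (-122 - sqrt(-316 + 232)))*sqrt(-2 - 17) = (1211 + (-122 - sqrt(-84)))*sqrt(-19) = (1211 + (-122 - 2*I*sqrt(21)))*(I*sqrt(19)) = (1089 - 2*I*sqrt(21))*(I*sqrt(19)) = I*sqrt(19)*(1089 - 2*I*sqrt(21))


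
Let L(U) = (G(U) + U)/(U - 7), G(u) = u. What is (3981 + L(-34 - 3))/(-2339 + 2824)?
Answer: 87619/10670 ≈ 8.2117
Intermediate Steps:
L(U) = 2*U/(-7 + U) (L(U) = (U + U)/(U - 7) = (2*U)/(-7 + U) = 2*U/(-7 + U))
(3981 + L(-34 - 3))/(-2339 + 2824) = (3981 + 2*(-34 - 3)/(-7 + (-34 - 3)))/(-2339 + 2824) = (3981 + 2*(-37)/(-7 - 37))/485 = (3981 + 2*(-37)/(-44))*(1/485) = (3981 + 2*(-37)*(-1/44))*(1/485) = (3981 + 37/22)*(1/485) = (87619/22)*(1/485) = 87619/10670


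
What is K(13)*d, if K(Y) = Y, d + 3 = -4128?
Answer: -53703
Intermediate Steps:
d = -4131 (d = -3 - 4128 = -4131)
K(13)*d = 13*(-4131) = -53703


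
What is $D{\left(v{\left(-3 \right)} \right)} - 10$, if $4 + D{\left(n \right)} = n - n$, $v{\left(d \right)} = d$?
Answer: $-14$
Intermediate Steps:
$D{\left(n \right)} = -4$ ($D{\left(n \right)} = -4 + \left(n - n\right) = -4 + 0 = -4$)
$D{\left(v{\left(-3 \right)} \right)} - 10 = -4 - 10 = -14$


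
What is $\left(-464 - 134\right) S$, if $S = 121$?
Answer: $-72358$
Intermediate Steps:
$\left(-464 - 134\right) S = \left(-464 - 134\right) 121 = \left(-598\right) 121 = -72358$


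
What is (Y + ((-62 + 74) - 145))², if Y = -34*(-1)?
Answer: 9801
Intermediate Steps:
Y = 34
(Y + ((-62 + 74) - 145))² = (34 + ((-62 + 74) - 145))² = (34 + (12 - 145))² = (34 - 133)² = (-99)² = 9801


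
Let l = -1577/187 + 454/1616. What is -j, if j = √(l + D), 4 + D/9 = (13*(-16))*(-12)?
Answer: -3*√14217920894606/75548 ≈ -149.73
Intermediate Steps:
D = 22428 (D = -36 + 9*((13*(-16))*(-12)) = -36 + 9*(-208*(-12)) = -36 + 9*2496 = -36 + 22464 = 22428)
l = -1231767/151096 (l = -1577*1/187 + 454*(1/1616) = -1577/187 + 227/808 = -1231767/151096 ≈ -8.1522)
j = 3*√14217920894606/75548 (j = √(-1231767/151096 + 22428) = √(3387549321/151096) = 3*√14217920894606/75548 ≈ 149.73)
-j = -3*√14217920894606/75548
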